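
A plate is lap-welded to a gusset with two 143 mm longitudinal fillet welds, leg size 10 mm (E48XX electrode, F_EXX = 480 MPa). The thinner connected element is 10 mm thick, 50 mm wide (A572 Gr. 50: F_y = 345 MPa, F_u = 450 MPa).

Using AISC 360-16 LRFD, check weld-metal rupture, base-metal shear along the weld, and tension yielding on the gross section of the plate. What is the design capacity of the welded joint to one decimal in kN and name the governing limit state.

155.3 kN (gross-section yield governs)

Weld metal: throat = 0.707×10 = 7.07 mm, L = 2×143 = 286 mm. φR_n = 0.75 × 0.6 × 480 × 7.07 × 286 = 436.8 kN.
Base metal shear (10 mm plate): yield φR_n = 1.0×0.6×345×10×286 = 592.0 kN; rupture φR_n = 0.75×0.6×450×10×286 = 579.2 kN; take 579.2 kN (rupture).
Tension yield (gross): A_g = 50×10 = 500 mm². φR_n = 0.90 × 345 × 500 = 155.3 kN.
Governing: min(436.8, 579.2, 155.3) = 155.3 kN → gross-section yield.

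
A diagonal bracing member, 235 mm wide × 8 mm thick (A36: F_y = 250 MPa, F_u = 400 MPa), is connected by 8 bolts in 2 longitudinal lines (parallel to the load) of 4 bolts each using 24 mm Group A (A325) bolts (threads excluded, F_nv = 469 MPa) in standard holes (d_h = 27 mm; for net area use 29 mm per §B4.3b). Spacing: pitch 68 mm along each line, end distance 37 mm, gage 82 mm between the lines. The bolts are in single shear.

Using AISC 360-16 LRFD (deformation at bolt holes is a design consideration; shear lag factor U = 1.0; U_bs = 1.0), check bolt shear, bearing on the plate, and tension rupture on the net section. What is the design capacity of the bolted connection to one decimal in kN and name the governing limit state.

424.8 kN (net-section rupture governs)

Bolt shear: A_b = π(24)²/4 = 452.39 mm². φR_n = 0.75 × 469 × 452.39 × 8 × 1 = 1273.0 kN.
Bearing (8 mm plate, F_u = 400 MPa): end bolts L_c = 37 − 27/2 = 23.5, R_n = min(1.2×23.5×8×400, 2.4×24×8×400) = 90.24 kN/bolt; interior L_c = 68 − 27 = 41, R_n = 157.44 kN/bolt. φR_n = 0.75 × (2×90.24 + 6×157.44) = 843.8 kN.
Tension rupture (net): A_n = (235 − 2×29)×8 = 1416 mm² (U = 1.0, A_e = A_n). φR_n = 0.75 × 400 × 1416 = 424.8 kN.
Governing: min(1273.0, 843.8, 424.8) = 424.8 kN → net-section rupture.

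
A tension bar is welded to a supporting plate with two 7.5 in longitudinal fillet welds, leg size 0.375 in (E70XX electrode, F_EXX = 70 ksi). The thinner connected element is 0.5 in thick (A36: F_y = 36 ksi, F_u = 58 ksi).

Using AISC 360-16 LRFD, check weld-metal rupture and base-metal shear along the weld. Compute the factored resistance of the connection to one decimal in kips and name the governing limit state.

Weld metal: throat = 0.707×0.375 = 0.26513 in, L = 2×7.5 = 15 in. φR_n = 0.75 × 0.6 × 70 × 0.26513 × 15 = 125.3 kips.
Base metal shear (0.5 in plate): yield φR_n = 1.0×0.6×36×0.5×15 = 162.0 kips; rupture φR_n = 0.75×0.6×58×0.5×15 = 195.8 kips; take 162.0 kips (yield).
Governing: min(125.3, 162.0) = 125.3 kips → weld metal.

125.3 kips (weld metal governs)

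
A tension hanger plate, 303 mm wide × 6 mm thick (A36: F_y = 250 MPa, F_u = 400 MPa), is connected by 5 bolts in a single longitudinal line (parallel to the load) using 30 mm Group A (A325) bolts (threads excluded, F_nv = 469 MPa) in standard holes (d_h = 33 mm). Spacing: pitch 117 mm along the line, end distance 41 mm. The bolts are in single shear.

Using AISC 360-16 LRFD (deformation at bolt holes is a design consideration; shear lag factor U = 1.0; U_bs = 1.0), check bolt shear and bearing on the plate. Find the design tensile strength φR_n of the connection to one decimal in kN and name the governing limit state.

571.3 kN (bearing governs)

Bolt shear: A_b = π(30)²/4 = 706.86 mm². φR_n = 0.75 × 469 × 706.86 × 5 × 1 = 1243.2 kN.
Bearing (6 mm plate, F_u = 400 MPa): end bolts L_c = 41 − 33/2 = 24.5, R_n = min(1.2×24.5×6×400, 2.4×30×6×400) = 70.56 kN/bolt; interior L_c = 117 − 33 = 84, R_n = 172.8 kN/bolt. φR_n = 0.75 × (1×70.56 + 4×172.8) = 571.3 kN.
Governing: min(1243.2, 571.3) = 571.3 kN → bearing.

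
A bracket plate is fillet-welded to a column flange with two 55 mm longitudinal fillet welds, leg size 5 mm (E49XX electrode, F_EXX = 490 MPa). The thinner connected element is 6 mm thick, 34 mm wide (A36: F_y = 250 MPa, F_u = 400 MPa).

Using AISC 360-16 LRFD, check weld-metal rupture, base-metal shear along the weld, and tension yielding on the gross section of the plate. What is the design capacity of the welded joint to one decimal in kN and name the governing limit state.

45.9 kN (gross-section yield governs)

Weld metal: throat = 0.707×5 = 3.535 mm, L = 2×55 = 110 mm. φR_n = 0.75 × 0.6 × 490 × 3.535 × 110 = 85.7 kN.
Base metal shear (6 mm plate): yield φR_n = 1.0×0.6×250×6×110 = 99.0 kN; rupture φR_n = 0.75×0.6×400×6×110 = 118.8 kN; take 99.0 kN (yield).
Tension yield (gross): A_g = 34×6 = 204 mm². φR_n = 0.90 × 250 × 204 = 45.9 kN.
Governing: min(85.7, 99.0, 45.9) = 45.9 kN → gross-section yield.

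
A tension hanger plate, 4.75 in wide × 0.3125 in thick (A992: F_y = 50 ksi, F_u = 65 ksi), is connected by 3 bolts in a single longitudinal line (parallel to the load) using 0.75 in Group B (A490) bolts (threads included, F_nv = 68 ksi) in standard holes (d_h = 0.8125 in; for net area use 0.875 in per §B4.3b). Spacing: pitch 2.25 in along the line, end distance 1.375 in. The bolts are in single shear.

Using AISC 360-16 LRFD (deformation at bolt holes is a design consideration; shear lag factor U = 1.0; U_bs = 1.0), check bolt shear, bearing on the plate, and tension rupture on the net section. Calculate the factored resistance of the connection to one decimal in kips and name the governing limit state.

59.0 kips (net-section rupture governs)

Bolt shear: A_b = π(0.75)²/4 = 0.44179 in². φR_n = 0.75 × 68 × 0.44179 × 3 × 1 = 67.6 kips.
Bearing (0.3125 in plate, F_u = 65 ksi): end bolts L_c = 1.375 − 0.8125/2 = 0.96875, R_n = min(1.2×0.96875×0.3125×65, 2.4×0.75×0.3125×65) = 23.613 kips/bolt; interior L_c = 2.25 − 0.8125 = 1.4375, R_n = 35.039 kips/bolt. φR_n = 0.75 × (1×23.613 + 2×35.039) = 70.3 kips.
Tension rupture (net): A_n = (4.75 − 1×0.875)×0.3125 = 1.2109 in² (U = 1.0, A_e = A_n). φR_n = 0.75 × 65 × 1.2109 = 59.0 kips.
Governing: min(67.6, 70.3, 59.0) = 59.0 kips → net-section rupture.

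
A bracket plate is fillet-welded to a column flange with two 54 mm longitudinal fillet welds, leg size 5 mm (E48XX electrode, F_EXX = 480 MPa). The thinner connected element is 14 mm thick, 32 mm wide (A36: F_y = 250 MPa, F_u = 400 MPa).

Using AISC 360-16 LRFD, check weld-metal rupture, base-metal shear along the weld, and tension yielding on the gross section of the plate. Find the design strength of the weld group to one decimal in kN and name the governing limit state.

82.5 kN (weld metal governs)

Weld metal: throat = 0.707×5 = 3.535 mm, L = 2×54 = 108 mm. φR_n = 0.75 × 0.6 × 480 × 3.535 × 108 = 82.5 kN.
Base metal shear (14 mm plate): yield φR_n = 1.0×0.6×250×14×108 = 226.8 kN; rupture φR_n = 0.75×0.6×400×14×108 = 272.2 kN; take 226.8 kN (yield).
Tension yield (gross): A_g = 32×14 = 448 mm². φR_n = 0.90 × 250 × 448 = 100.8 kN.
Governing: min(82.5, 226.8, 100.8) = 82.5 kN → weld metal.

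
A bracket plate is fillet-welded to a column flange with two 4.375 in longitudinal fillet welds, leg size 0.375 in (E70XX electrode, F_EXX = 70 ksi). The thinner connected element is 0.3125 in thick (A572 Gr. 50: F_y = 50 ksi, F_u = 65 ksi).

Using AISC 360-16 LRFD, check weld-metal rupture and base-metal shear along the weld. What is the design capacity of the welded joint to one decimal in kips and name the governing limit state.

73.1 kips (weld metal governs)

Weld metal: throat = 0.707×0.375 = 0.26513 in, L = 2×4.375 = 8.75 in. φR_n = 0.75 × 0.6 × 70 × 0.26513 × 8.75 = 73.1 kips.
Base metal shear (0.3125 in plate): yield φR_n = 1.0×0.6×50×0.3125×8.75 = 82.0 kips; rupture φR_n = 0.75×0.6×65×0.3125×8.75 = 80.0 kips; take 80.0 kips (rupture).
Governing: min(73.1, 80.0) = 73.1 kips → weld metal.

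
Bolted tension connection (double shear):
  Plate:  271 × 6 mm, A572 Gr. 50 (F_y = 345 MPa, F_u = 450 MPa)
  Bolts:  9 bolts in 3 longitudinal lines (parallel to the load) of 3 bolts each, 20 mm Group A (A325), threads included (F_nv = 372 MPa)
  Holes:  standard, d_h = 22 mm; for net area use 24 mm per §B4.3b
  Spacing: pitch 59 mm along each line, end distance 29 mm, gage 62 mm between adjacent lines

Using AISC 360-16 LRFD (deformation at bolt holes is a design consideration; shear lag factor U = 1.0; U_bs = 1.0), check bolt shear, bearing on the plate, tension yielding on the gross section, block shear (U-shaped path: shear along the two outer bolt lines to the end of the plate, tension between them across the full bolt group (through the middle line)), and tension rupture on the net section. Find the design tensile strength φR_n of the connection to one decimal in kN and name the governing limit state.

Bolt shear: A_b = π(20)²/4 = 314.16 mm². φR_n = 0.75 × 372 × 314.16 × 9 × 2 = 1577.7 kN.
Bearing (6 mm plate, F_u = 450 MPa): end bolts L_c = 29 − 22/2 = 18, R_n = min(1.2×18×6×450, 2.4×20×6×450) = 58.32 kN/bolt; interior L_c = 59 − 22 = 37, R_n = 119.88 kN/bolt. φR_n = 0.75 × (3×58.32 + 6×119.88) = 670.7 kN.
Tension yield (gross): A_g = 271×6 = 1626 mm². φR_n = 0.90 × 345 × 1626 = 504.9 kN.
Block shear: shear path 2×[29+2×59] = 2×147 mm, A_gv = 1764, A_nv = 2×(147 − 2.5×24)×6 = 1044 mm²; tension across gage: (124 − 2×24)×6 = 456 mm². R_n = min(0.6×450×1044, 0.6×345×1764) + 1.0×450×456 = min(281.88, 365.15) + 205.2 = 487.08 kN. φR_n = 0.75 × 487.08 = 365.3 kN.
Tension rupture (net): A_n = (271 − 3×24)×6 = 1194 mm² (U = 1.0, A_e = A_n). φR_n = 0.75 × 450 × 1194 = 403.0 kN.
Governing: min(1577.7, 670.7, 504.9, 365.3, 403.0) = 365.3 kN → block shear.

365.3 kN (block shear governs)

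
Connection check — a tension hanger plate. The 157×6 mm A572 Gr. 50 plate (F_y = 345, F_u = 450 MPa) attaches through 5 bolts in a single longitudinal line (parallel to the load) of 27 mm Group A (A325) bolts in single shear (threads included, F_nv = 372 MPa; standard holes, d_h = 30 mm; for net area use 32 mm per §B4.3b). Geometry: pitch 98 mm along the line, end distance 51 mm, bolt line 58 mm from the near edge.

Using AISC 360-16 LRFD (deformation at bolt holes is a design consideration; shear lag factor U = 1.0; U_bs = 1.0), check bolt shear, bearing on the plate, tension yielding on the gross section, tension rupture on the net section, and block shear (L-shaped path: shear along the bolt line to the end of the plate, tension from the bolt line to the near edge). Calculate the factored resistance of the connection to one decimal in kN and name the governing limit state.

253.1 kN (net-section rupture governs)

Bolt shear: A_b = π(27)²/4 = 572.56 mm². φR_n = 0.75 × 372 × 572.56 × 5 × 1 = 798.7 kN.
Bearing (6 mm plate, F_u = 450 MPa): end bolts L_c = 51 − 30/2 = 36, R_n = min(1.2×36×6×450, 2.4×27×6×450) = 116.64 kN/bolt; interior L_c = 98 − 30 = 68, R_n = 174.96 kN/bolt. φR_n = 0.75 × (1×116.64 + 4×174.96) = 612.4 kN.
Tension yield (gross): A_g = 157×6 = 942 mm². φR_n = 0.90 × 345 × 942 = 292.5 kN.
Tension rupture (net): A_n = (157 − 1×32)×6 = 750 mm² (U = 1.0, A_e = A_n). φR_n = 0.75 × 450 × 750 = 253.1 kN.
Block shear: shear path 1×[51+4×98] = 1×443 mm, A_gv = 2658, A_nv = 1×(443 − 4.5×32)×6 = 1794 mm²; tension to near edge: (58 − 0.5×32)×6 = 252 mm². R_n = min(0.6×450×1794, 0.6×345×2658) + 1.0×450×252 = min(484.38, 550.21) + 113.4 = 597.78 kN. φR_n = 0.75 × 597.78 = 448.3 kN.
Governing: min(798.7, 612.4, 292.5, 253.1, 448.3) = 253.1 kN → net-section rupture.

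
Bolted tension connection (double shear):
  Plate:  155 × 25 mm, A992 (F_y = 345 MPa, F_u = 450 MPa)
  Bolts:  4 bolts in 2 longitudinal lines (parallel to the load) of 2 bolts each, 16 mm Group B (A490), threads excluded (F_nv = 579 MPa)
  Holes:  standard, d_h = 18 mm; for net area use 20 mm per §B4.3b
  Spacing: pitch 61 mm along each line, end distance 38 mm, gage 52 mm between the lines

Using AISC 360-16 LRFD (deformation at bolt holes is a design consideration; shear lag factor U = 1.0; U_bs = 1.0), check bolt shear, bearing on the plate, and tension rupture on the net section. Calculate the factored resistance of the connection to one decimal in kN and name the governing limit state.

Bolt shear: A_b = π(16)²/4 = 201.06 mm². φR_n = 0.75 × 579 × 201.06 × 4 × 2 = 698.5 kN.
Bearing (25 mm plate, F_u = 450 MPa): end bolts L_c = 38 − 18/2 = 29, R_n = min(1.2×29×25×450, 2.4×16×25×450) = 391.5 kN/bolt; interior L_c = 61 − 18 = 43, R_n = 432 kN/bolt. φR_n = 0.75 × (2×391.5 + 2×432) = 1235.3 kN.
Tension rupture (net): A_n = (155 − 2×20)×25 = 2875 mm² (U = 1.0, A_e = A_n). φR_n = 0.75 × 450 × 2875 = 970.3 kN.
Governing: min(698.5, 1235.3, 970.3) = 698.5 kN → bolt shear.

698.5 kN (bolt shear governs)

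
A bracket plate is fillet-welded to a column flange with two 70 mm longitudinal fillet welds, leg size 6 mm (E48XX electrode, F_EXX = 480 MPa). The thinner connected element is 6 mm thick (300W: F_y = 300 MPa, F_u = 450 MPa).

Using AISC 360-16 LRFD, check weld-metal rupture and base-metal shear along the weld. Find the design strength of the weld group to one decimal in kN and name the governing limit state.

Weld metal: throat = 0.707×6 = 4.242 mm, L = 2×70 = 140 mm. φR_n = 0.75 × 0.6 × 480 × 4.242 × 140 = 128.3 kN.
Base metal shear (6 mm plate): yield φR_n = 1.0×0.6×300×6×140 = 151.2 kN; rupture φR_n = 0.75×0.6×450×6×140 = 170.1 kN; take 151.2 kN (yield).
Governing: min(128.3, 151.2) = 128.3 kN → weld metal.

128.3 kN (weld metal governs)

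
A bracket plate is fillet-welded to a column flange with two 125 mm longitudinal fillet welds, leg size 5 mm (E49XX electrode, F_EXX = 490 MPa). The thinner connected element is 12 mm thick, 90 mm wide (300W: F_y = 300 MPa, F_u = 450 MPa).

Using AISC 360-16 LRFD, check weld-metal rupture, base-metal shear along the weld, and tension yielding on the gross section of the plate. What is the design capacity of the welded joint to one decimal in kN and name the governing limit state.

194.9 kN (weld metal governs)

Weld metal: throat = 0.707×5 = 3.535 mm, L = 2×125 = 250 mm. φR_n = 0.75 × 0.6 × 490 × 3.535 × 250 = 194.9 kN.
Base metal shear (12 mm plate): yield φR_n = 1.0×0.6×300×12×250 = 540.0 kN; rupture φR_n = 0.75×0.6×450×12×250 = 607.5 kN; take 540.0 kN (yield).
Tension yield (gross): A_g = 90×12 = 1080 mm². φR_n = 0.90 × 300 × 1080 = 291.6 kN.
Governing: min(194.9, 540.0, 291.6) = 194.9 kN → weld metal.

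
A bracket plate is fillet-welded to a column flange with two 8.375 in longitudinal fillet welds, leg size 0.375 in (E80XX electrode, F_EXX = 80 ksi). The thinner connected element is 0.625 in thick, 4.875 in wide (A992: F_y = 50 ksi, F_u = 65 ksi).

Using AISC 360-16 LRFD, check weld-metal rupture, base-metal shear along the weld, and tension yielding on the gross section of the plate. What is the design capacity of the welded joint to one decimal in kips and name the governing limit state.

137.1 kips (gross-section yield governs)

Weld metal: throat = 0.707×0.375 = 0.26513 in, L = 2×8.375 = 16.75 in. φR_n = 0.75 × 0.6 × 80 × 0.26513 × 16.75 = 159.9 kips.
Base metal shear (0.625 in plate): yield φR_n = 1.0×0.6×50×0.625×16.75 = 314.1 kips; rupture φR_n = 0.75×0.6×65×0.625×16.75 = 306.2 kips; take 306.2 kips (rupture).
Tension yield (gross): A_g = 4.875×0.625 = 3.0469 in². φR_n = 0.90 × 50 × 3.0469 = 137.1 kips.
Governing: min(159.9, 306.2, 137.1) = 137.1 kips → gross-section yield.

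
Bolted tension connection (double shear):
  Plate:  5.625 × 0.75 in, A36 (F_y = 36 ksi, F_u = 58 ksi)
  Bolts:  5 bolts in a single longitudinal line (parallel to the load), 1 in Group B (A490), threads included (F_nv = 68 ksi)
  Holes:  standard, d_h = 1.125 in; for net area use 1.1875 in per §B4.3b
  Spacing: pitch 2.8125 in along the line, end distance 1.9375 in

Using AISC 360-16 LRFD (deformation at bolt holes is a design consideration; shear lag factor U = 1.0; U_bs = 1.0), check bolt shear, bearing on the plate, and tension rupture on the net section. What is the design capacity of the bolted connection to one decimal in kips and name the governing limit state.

Bolt shear: A_b = π(1)²/4 = 0.7854 in². φR_n = 0.75 × 68 × 0.7854 × 5 × 2 = 400.6 kips.
Bearing (0.75 in plate, F_u = 58 ksi): end bolts L_c = 1.9375 − 1.125/2 = 1.375, R_n = min(1.2×1.375×0.75×58, 2.4×1×0.75×58) = 71.775 kips/bolt; interior L_c = 2.8125 − 1.125 = 1.6875, R_n = 88.088 kips/bolt. φR_n = 0.75 × (1×71.775 + 4×88.088) = 318.1 kips.
Tension rupture (net): A_n = (5.625 − 1×1.1875)×0.75 = 3.3281 in² (U = 1.0, A_e = A_n). φR_n = 0.75 × 58 × 3.3281 = 144.8 kips.
Governing: min(400.6, 318.1, 144.8) = 144.8 kips → net-section rupture.

144.8 kips (net-section rupture governs)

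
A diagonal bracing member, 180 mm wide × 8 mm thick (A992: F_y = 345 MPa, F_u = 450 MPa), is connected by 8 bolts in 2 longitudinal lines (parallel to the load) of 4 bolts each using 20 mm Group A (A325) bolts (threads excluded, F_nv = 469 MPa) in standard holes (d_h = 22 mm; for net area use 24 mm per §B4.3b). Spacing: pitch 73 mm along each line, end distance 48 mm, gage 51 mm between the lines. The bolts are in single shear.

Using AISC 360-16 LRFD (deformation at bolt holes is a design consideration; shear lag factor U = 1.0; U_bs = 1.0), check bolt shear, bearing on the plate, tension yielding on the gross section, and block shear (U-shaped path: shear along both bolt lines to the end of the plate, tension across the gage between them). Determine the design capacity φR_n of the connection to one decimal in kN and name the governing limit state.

447.1 kN (gross-section yield governs)

Bolt shear: A_b = π(20)²/4 = 314.16 mm². φR_n = 0.75 × 469 × 314.16 × 8 × 1 = 884.0 kN.
Bearing (8 mm plate, F_u = 450 MPa): end bolts L_c = 48 − 22/2 = 37, R_n = min(1.2×37×8×450, 2.4×20×8×450) = 159.84 kN/bolt; interior L_c = 73 − 22 = 51, R_n = 172.8 kN/bolt. φR_n = 0.75 × (2×159.84 + 6×172.8) = 1017.4 kN.
Tension yield (gross): A_g = 180×8 = 1440 mm². φR_n = 0.90 × 345 × 1440 = 447.1 kN.
Block shear: shear path 2×[48+3×73] = 2×267 mm, A_gv = 4272, A_nv = 2×(267 − 3.5×24)×8 = 2928 mm²; tension across gage: (51 − 1×24)×8 = 216 mm². R_n = min(0.6×450×2928, 0.6×345×4272) + 1.0×450×216 = min(790.56, 884.3) + 97.2 = 887.76 kN. φR_n = 0.75 × 887.76 = 665.8 kN.
Governing: min(884.0, 1017.4, 447.1, 665.8) = 447.1 kN → gross-section yield.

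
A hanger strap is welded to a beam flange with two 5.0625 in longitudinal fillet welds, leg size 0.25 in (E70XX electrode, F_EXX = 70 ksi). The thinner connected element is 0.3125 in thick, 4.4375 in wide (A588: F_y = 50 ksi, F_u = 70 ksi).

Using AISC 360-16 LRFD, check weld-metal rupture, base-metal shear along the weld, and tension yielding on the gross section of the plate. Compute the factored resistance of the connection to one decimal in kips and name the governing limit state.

56.4 kips (weld metal governs)

Weld metal: throat = 0.707×0.25 = 0.17675 in, L = 2×5.0625 = 10.125 in. φR_n = 0.75 × 0.6 × 70 × 0.17675 × 10.125 = 56.4 kips.
Base metal shear (0.3125 in plate): yield φR_n = 1.0×0.6×50×0.3125×10.125 = 94.9 kips; rupture φR_n = 0.75×0.6×70×0.3125×10.125 = 99.7 kips; take 94.9 kips (yield).
Tension yield (gross): A_g = 4.4375×0.3125 = 1.3867 in². φR_n = 0.90 × 50 × 1.3867 = 62.4 kips.
Governing: min(56.4, 94.9, 62.4) = 56.4 kips → weld metal.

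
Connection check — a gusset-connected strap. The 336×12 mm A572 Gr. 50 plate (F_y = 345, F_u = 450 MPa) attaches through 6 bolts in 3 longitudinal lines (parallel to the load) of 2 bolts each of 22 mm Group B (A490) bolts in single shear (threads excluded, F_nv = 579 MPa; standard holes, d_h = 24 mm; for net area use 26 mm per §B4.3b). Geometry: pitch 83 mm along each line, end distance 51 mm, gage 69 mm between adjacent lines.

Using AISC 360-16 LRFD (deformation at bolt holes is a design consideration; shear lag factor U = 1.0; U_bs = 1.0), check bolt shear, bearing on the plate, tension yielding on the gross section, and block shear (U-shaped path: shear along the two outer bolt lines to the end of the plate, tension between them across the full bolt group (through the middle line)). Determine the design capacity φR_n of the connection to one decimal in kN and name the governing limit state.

810.0 kN (block shear governs)

Bolt shear: A_b = π(22)²/4 = 380.13 mm². φR_n = 0.75 × 579 × 380.13 × 6 × 1 = 990.4 kN.
Bearing (12 mm plate, F_u = 450 MPa): end bolts L_c = 51 − 24/2 = 39, R_n = min(1.2×39×12×450, 2.4×22×12×450) = 252.72 kN/bolt; interior L_c = 83 − 24 = 59, R_n = 285.12 kN/bolt. φR_n = 0.75 × (3×252.72 + 3×285.12) = 1210.1 kN.
Tension yield (gross): A_g = 336×12 = 4032 mm². φR_n = 0.90 × 345 × 4032 = 1251.9 kN.
Block shear: shear path 2×[51+1×83] = 2×134 mm, A_gv = 3216, A_nv = 2×(134 − 1.5×26)×12 = 2280 mm²; tension across gage: (138 − 2×26)×12 = 1032 mm². R_n = min(0.6×450×2280, 0.6×345×3216) + 1.0×450×1032 = min(615.6, 665.71) + 464.4 = 1080 kN. φR_n = 0.75 × 1080 = 810.0 kN.
Governing: min(990.4, 1210.1, 1251.9, 810.0) = 810.0 kN → block shear.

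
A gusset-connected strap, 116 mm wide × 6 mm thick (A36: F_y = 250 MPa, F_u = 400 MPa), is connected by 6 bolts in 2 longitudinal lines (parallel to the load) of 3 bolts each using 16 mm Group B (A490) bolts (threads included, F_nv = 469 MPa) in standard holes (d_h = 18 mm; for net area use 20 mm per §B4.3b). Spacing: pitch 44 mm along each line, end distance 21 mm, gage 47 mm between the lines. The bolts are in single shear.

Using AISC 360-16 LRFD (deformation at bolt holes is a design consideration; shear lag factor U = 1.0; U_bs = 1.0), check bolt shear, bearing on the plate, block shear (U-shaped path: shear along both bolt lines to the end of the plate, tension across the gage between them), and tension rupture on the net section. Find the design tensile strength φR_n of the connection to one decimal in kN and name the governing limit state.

Bolt shear: A_b = π(16)²/4 = 201.06 mm². φR_n = 0.75 × 469 × 201.06 × 6 × 1 = 424.3 kN.
Bearing (6 mm plate, F_u = 400 MPa): end bolts L_c = 21 − 18/2 = 12, R_n = min(1.2×12×6×400, 2.4×16×6×400) = 34.56 kN/bolt; interior L_c = 44 − 18 = 26, R_n = 74.88 kN/bolt. φR_n = 0.75 × (2×34.56 + 4×74.88) = 276.5 kN.
Block shear: shear path 2×[21+2×44] = 2×109 mm, A_gv = 1308, A_nv = 2×(109 − 2.5×20)×6 = 708 mm²; tension across gage: (47 − 1×20)×6 = 162 mm². R_n = min(0.6×400×708, 0.6×250×1308) + 1.0×400×162 = min(169.92, 196.2) + 64.8 = 234.72 kN. φR_n = 0.75 × 234.72 = 176.0 kN.
Tension rupture (net): A_n = (116 − 2×20)×6 = 456 mm² (U = 1.0, A_e = A_n). φR_n = 0.75 × 400 × 456 = 136.8 kN.
Governing: min(424.3, 276.5, 176.0, 136.8) = 136.8 kN → net-section rupture.

136.8 kN (net-section rupture governs)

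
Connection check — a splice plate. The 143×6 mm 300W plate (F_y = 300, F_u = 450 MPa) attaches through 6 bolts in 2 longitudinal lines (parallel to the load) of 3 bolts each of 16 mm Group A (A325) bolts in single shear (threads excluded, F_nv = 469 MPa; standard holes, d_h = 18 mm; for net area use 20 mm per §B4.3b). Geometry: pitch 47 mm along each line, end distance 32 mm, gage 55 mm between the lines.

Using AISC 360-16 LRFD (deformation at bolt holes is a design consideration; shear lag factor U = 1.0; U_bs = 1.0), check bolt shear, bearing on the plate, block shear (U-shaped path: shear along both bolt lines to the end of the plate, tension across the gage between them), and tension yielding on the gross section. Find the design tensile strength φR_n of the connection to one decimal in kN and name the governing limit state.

231.7 kN (gross-section yield governs)

Bolt shear: A_b = π(16)²/4 = 201.06 mm². φR_n = 0.75 × 469 × 201.06 × 6 × 1 = 424.3 kN.
Bearing (6 mm plate, F_u = 450 MPa): end bolts L_c = 32 − 18/2 = 23, R_n = min(1.2×23×6×450, 2.4×16×6×450) = 74.52 kN/bolt; interior L_c = 47 − 18 = 29, R_n = 93.96 kN/bolt. φR_n = 0.75 × (2×74.52 + 4×93.96) = 393.7 kN.
Block shear: shear path 2×[32+2×47] = 2×126 mm, A_gv = 1512, A_nv = 2×(126 − 2.5×20)×6 = 912 mm²; tension across gage: (55 − 1×20)×6 = 210 mm². R_n = min(0.6×450×912, 0.6×300×1512) + 1.0×450×210 = min(246.24, 272.16) + 94.5 = 340.74 kN. φR_n = 0.75 × 340.74 = 255.6 kN.
Tension yield (gross): A_g = 143×6 = 858 mm². φR_n = 0.90 × 300 × 858 = 231.7 kN.
Governing: min(424.3, 393.7, 255.6, 231.7) = 231.7 kN → gross-section yield.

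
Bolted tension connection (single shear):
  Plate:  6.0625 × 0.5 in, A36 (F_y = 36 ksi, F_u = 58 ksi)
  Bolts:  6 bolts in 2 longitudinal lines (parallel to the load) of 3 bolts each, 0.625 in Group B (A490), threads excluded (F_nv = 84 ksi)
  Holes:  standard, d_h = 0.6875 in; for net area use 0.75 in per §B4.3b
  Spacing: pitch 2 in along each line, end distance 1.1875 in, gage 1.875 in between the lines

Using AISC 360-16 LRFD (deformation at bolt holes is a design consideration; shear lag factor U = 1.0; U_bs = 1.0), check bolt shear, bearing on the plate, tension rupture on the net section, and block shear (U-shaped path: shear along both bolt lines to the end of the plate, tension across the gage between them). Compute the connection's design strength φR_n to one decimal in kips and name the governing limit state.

99.2 kips (net-section rupture governs)

Bolt shear: A_b = π(0.625)²/4 = 0.3068 in². φR_n = 0.75 × 84 × 0.3068 × 6 × 1 = 116.0 kips.
Bearing (0.5 in plate, F_u = 58 ksi): end bolts L_c = 1.1875 − 0.6875/2 = 0.84375, R_n = min(1.2×0.84375×0.5×58, 2.4×0.625×0.5×58) = 29.363 kips/bolt; interior L_c = 2 − 0.6875 = 1.3125, R_n = 43.5 kips/bolt. φR_n = 0.75 × (2×29.363 + 4×43.5) = 174.5 kips.
Tension rupture (net): A_n = (6.0625 − 2×0.75)×0.5 = 2.2813 in² (U = 1.0, A_e = A_n). φR_n = 0.75 × 58 × 2.2813 = 99.2 kips.
Block shear: shear path 2×[1.1875+2×2] = 2×5.1875 in, A_gv = 5.1875, A_nv = 2×(5.1875 − 2.5×0.75)×0.5 = 3.3125 in²; tension across gage: (1.875 − 1×0.75)×0.5 = 0.5625 in². R_n = min(0.6×58×3.3125, 0.6×36×5.1875) + 1.0×58×0.5625 = min(115.28, 112.05) + 32.625 = 144.68 kips. φR_n = 0.75 × 144.68 = 108.5 kips.
Governing: min(116.0, 174.5, 99.2, 108.5) = 99.2 kips → net-section rupture.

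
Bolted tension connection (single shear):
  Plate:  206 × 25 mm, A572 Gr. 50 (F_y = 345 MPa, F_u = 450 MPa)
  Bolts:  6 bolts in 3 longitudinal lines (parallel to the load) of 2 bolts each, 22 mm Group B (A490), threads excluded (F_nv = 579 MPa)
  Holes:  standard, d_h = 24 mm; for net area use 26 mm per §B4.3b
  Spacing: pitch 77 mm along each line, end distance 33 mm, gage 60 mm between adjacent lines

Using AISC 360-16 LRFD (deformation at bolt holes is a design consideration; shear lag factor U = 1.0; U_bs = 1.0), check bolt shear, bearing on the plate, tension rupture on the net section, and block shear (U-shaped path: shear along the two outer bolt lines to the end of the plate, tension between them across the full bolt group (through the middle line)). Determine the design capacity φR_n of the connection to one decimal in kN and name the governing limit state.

990.4 kN (bolt shear governs)

Bolt shear: A_b = π(22)²/4 = 380.13 mm². φR_n = 0.75 × 579 × 380.13 × 6 × 1 = 990.4 kN.
Bearing (25 mm plate, F_u = 450 MPa): end bolts L_c = 33 − 24/2 = 21, R_n = min(1.2×21×25×450, 2.4×22×25×450) = 283.5 kN/bolt; interior L_c = 77 − 24 = 53, R_n = 594 kN/bolt. φR_n = 0.75 × (3×283.5 + 3×594) = 1974.4 kN.
Tension rupture (net): A_n = (206 − 3×26)×25 = 3200 mm² (U = 1.0, A_e = A_n). φR_n = 0.75 × 450 × 3200 = 1080.0 kN.
Block shear: shear path 2×[33+1×77] = 2×110 mm, A_gv = 5500, A_nv = 2×(110 − 1.5×26)×25 = 3550 mm²; tension across gage: (120 − 2×26)×25 = 1700 mm². R_n = min(0.6×450×3550, 0.6×345×5500) + 1.0×450×1700 = min(958.5, 1138.5) + 765 = 1723.5 kN. φR_n = 0.75 × 1723.5 = 1292.6 kN.
Governing: min(990.4, 1974.4, 1080.0, 1292.6) = 990.4 kN → bolt shear.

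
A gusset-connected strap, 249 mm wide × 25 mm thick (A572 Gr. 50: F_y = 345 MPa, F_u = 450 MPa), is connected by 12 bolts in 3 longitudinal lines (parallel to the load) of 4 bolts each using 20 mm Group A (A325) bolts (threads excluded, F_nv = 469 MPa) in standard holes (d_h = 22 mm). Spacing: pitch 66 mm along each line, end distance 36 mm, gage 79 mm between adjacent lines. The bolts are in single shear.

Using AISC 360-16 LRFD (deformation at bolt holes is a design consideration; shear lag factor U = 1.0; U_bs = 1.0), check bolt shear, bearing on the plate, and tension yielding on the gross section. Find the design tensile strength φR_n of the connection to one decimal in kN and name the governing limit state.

Bolt shear: A_b = π(20)²/4 = 314.16 mm². φR_n = 0.75 × 469 × 314.16 × 12 × 1 = 1326.1 kN.
Bearing (25 mm plate, F_u = 450 MPa): end bolts L_c = 36 − 22/2 = 25, R_n = min(1.2×25×25×450, 2.4×20×25×450) = 337.5 kN/bolt; interior L_c = 66 − 22 = 44, R_n = 540 kN/bolt. φR_n = 0.75 × (3×337.5 + 9×540) = 4404.4 kN.
Tension yield (gross): A_g = 249×25 = 6225 mm². φR_n = 0.90 × 345 × 6225 = 1932.9 kN.
Governing: min(1326.1, 4404.4, 1932.9) = 1326.1 kN → bolt shear.

1326.1 kN (bolt shear governs)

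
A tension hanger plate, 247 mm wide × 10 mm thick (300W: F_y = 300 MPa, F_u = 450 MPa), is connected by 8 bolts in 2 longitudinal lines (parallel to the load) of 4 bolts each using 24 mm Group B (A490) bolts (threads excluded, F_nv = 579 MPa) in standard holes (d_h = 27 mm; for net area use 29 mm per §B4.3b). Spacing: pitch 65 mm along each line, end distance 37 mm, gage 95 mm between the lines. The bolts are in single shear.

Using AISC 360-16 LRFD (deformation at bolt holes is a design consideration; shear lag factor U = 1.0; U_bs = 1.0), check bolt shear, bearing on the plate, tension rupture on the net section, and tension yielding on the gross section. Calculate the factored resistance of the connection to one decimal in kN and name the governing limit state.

637.9 kN (net-section rupture governs)

Bolt shear: A_b = π(24)²/4 = 452.39 mm². φR_n = 0.75 × 579 × 452.39 × 8 × 1 = 1571.6 kN.
Bearing (10 mm plate, F_u = 450 MPa): end bolts L_c = 37 − 27/2 = 23.5, R_n = min(1.2×23.5×10×450, 2.4×24×10×450) = 126.9 kN/bolt; interior L_c = 65 − 27 = 38, R_n = 205.2 kN/bolt. φR_n = 0.75 × (2×126.9 + 6×205.2) = 1113.8 kN.
Tension rupture (net): A_n = (247 − 2×29)×10 = 1890 mm² (U = 1.0, A_e = A_n). φR_n = 0.75 × 450 × 1890 = 637.9 kN.
Tension yield (gross): A_g = 247×10 = 2470 mm². φR_n = 0.90 × 300 × 2470 = 666.9 kN.
Governing: min(1571.6, 1113.8, 637.9, 666.9) = 637.9 kN → net-section rupture.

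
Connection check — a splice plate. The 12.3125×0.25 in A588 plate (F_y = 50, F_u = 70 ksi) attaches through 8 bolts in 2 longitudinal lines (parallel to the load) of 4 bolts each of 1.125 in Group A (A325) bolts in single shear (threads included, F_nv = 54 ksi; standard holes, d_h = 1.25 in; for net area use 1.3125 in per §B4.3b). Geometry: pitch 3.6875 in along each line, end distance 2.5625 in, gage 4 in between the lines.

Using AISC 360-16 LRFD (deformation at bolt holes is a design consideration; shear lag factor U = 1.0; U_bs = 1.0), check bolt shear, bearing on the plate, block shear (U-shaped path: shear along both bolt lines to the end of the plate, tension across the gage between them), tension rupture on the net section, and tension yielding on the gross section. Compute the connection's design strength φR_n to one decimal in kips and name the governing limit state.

127.1 kips (net-section rupture governs)

Bolt shear: A_b = π(1.125)²/4 = 0.99402 in². φR_n = 0.75 × 54 × 0.99402 × 8 × 1 = 322.1 kips.
Bearing (0.25 in plate, F_u = 70 ksi): end bolts L_c = 2.5625 − 1.25/2 = 1.9375, R_n = min(1.2×1.9375×0.25×70, 2.4×1.125×0.25×70) = 40.688 kips/bolt; interior L_c = 3.6875 − 1.25 = 2.4375, R_n = 47.25 kips/bolt. φR_n = 0.75 × (2×40.688 + 6×47.25) = 273.7 kips.
Block shear: shear path 2×[2.5625+3×3.6875] = 2×13.625 in, A_gv = 6.8125, A_nv = 2×(13.625 − 3.5×1.3125)×0.25 = 4.5156 in²; tension across gage: (4 − 1×1.3125)×0.25 = 0.67188 in². R_n = min(0.6×70×4.5156, 0.6×50×6.8125) + 1.0×70×0.67188 = min(189.66, 204.38) + 47.032 = 236.69 kips. φR_n = 0.75 × 236.69 = 177.5 kips.
Tension rupture (net): A_n = (12.3125 − 2×1.3125)×0.25 = 2.4219 in² (U = 1.0, A_e = A_n). φR_n = 0.75 × 70 × 2.4219 = 127.1 kips.
Tension yield (gross): A_g = 12.3125×0.25 = 3.0781 in². φR_n = 0.90 × 50 × 3.0781 = 138.5 kips.
Governing: min(322.1, 273.7, 177.5, 127.1, 138.5) = 127.1 kips → net-section rupture.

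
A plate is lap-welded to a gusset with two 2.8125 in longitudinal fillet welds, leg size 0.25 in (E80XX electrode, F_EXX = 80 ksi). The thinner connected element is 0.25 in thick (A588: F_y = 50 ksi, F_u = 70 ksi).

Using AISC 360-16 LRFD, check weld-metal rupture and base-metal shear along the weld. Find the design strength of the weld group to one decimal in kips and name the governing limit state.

35.8 kips (weld metal governs)

Weld metal: throat = 0.707×0.25 = 0.17675 in, L = 2×2.8125 = 5.625 in. φR_n = 0.75 × 0.6 × 80 × 0.17675 × 5.625 = 35.8 kips.
Base metal shear (0.25 in plate): yield φR_n = 1.0×0.6×50×0.25×5.625 = 42.2 kips; rupture φR_n = 0.75×0.6×70×0.25×5.625 = 44.3 kips; take 42.2 kips (yield).
Governing: min(35.8, 42.2) = 35.8 kips → weld metal.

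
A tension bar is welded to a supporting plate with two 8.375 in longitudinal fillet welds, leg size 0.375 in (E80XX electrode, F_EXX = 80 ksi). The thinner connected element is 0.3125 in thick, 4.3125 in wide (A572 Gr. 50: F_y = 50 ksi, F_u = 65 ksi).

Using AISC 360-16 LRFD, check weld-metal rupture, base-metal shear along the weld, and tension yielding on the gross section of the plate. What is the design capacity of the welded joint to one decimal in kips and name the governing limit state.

Weld metal: throat = 0.707×0.375 = 0.26513 in, L = 2×8.375 = 16.75 in. φR_n = 0.75 × 0.6 × 80 × 0.26513 × 16.75 = 159.9 kips.
Base metal shear (0.3125 in plate): yield φR_n = 1.0×0.6×50×0.3125×16.75 = 157.0 kips; rupture φR_n = 0.75×0.6×65×0.3125×16.75 = 153.1 kips; take 153.1 kips (rupture).
Tension yield (gross): A_g = 4.3125×0.3125 = 1.3477 in². φR_n = 0.90 × 50 × 1.3477 = 60.6 kips.
Governing: min(159.9, 153.1, 60.6) = 60.6 kips → gross-section yield.

60.6 kips (gross-section yield governs)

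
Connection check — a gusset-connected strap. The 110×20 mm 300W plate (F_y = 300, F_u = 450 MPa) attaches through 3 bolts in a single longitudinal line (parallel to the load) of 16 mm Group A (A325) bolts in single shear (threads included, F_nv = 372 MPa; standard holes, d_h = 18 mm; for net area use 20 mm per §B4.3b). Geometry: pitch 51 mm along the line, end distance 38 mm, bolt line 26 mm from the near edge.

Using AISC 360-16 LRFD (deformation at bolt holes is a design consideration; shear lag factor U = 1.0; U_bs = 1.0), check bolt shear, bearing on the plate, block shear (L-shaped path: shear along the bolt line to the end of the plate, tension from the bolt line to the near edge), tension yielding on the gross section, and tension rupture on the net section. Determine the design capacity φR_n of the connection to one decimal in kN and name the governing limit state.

Bolt shear: A_b = π(16)²/4 = 201.06 mm². φR_n = 0.75 × 372 × 201.06 × 3 × 1 = 168.3 kN.
Bearing (20 mm plate, F_u = 450 MPa): end bolts L_c = 38 − 18/2 = 29, R_n = min(1.2×29×20×450, 2.4×16×20×450) = 313.2 kN/bolt; interior L_c = 51 − 18 = 33, R_n = 345.6 kN/bolt. φR_n = 0.75 × (1×313.2 + 2×345.6) = 753.3 kN.
Block shear: shear path 1×[38+2×51] = 1×140 mm, A_gv = 2800, A_nv = 1×(140 − 2.5×20)×20 = 1800 mm²; tension to near edge: (26 − 0.5×20)×20 = 320 mm². R_n = min(0.6×450×1800, 0.6×300×2800) + 1.0×450×320 = min(486, 504) + 144 = 630 kN. φR_n = 0.75 × 630 = 472.5 kN.
Tension yield (gross): A_g = 110×20 = 2200 mm². φR_n = 0.90 × 300 × 2200 = 594.0 kN.
Tension rupture (net): A_n = (110 − 1×20)×20 = 1800 mm² (U = 1.0, A_e = A_n). φR_n = 0.75 × 450 × 1800 = 607.5 kN.
Governing: min(168.3, 753.3, 472.5, 594.0, 607.5) = 168.3 kN → bolt shear.

168.3 kN (bolt shear governs)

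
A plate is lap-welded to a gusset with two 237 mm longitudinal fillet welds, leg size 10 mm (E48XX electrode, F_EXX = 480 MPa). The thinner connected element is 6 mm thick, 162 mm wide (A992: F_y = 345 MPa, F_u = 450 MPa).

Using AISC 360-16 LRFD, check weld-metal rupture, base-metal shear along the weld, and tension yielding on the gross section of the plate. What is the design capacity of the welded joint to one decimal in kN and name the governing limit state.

301.8 kN (gross-section yield governs)

Weld metal: throat = 0.707×10 = 7.07 mm, L = 2×237 = 474 mm. φR_n = 0.75 × 0.6 × 480 × 7.07 × 474 = 723.9 kN.
Base metal shear (6 mm plate): yield φR_n = 1.0×0.6×345×6×474 = 588.7 kN; rupture φR_n = 0.75×0.6×450×6×474 = 575.9 kN; take 575.9 kN (rupture).
Tension yield (gross): A_g = 162×6 = 972 mm². φR_n = 0.90 × 345 × 972 = 301.8 kN.
Governing: min(723.9, 575.9, 301.8) = 301.8 kN → gross-section yield.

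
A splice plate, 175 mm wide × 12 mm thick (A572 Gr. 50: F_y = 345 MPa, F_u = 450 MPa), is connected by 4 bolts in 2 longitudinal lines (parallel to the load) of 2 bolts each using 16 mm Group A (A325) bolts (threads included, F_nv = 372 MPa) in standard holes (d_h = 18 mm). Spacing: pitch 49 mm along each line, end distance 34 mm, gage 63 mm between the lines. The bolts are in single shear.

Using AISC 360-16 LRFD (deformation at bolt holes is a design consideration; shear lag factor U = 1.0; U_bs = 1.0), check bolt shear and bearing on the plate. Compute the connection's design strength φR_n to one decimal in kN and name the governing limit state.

Bolt shear: A_b = π(16)²/4 = 201.06 mm². φR_n = 0.75 × 372 × 201.06 × 4 × 1 = 224.4 kN.
Bearing (12 mm plate, F_u = 450 MPa): end bolts L_c = 34 − 18/2 = 25, R_n = min(1.2×25×12×450, 2.4×16×12×450) = 162 kN/bolt; interior L_c = 49 − 18 = 31, R_n = 200.88 kN/bolt. φR_n = 0.75 × (2×162 + 2×200.88) = 544.3 kN.
Governing: min(224.4, 544.3) = 224.4 kN → bolt shear.

224.4 kN (bolt shear governs)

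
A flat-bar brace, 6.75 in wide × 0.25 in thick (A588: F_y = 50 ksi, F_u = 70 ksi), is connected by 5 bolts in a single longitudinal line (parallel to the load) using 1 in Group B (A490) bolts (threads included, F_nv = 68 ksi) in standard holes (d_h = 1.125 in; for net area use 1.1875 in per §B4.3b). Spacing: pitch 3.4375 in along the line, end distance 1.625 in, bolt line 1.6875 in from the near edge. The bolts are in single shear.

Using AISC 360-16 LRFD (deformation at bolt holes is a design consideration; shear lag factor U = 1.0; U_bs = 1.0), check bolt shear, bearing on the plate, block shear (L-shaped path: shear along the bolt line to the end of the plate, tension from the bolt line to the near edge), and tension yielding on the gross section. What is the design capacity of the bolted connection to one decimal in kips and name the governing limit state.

75.9 kips (gross-section yield governs)

Bolt shear: A_b = π(1)²/4 = 0.7854 in². φR_n = 0.75 × 68 × 0.7854 × 5 × 1 = 200.3 kips.
Bearing (0.25 in plate, F_u = 70 ksi): end bolts L_c = 1.625 − 1.125/2 = 1.0625, R_n = min(1.2×1.0625×0.25×70, 2.4×1×0.25×70) = 22.313 kips/bolt; interior L_c = 3.4375 − 1.125 = 2.3125, R_n = 42 kips/bolt. φR_n = 0.75 × (1×22.313 + 4×42) = 142.7 kips.
Block shear: shear path 1×[1.625+4×3.4375] = 1×15.375 in, A_gv = 3.8438, A_nv = 1×(15.375 − 4.5×1.1875)×0.25 = 2.5078 in²; tension to near edge: (1.6875 − 0.5×1.1875)×0.25 = 0.27344 in². R_n = min(0.6×70×2.5078, 0.6×50×3.8438) + 1.0×70×0.27344 = min(105.33, 115.31) + 19.141 = 124.47 kips. φR_n = 0.75 × 124.47 = 93.4 kips.
Tension yield (gross): A_g = 6.75×0.25 = 1.6875 in². φR_n = 0.90 × 50 × 1.6875 = 75.9 kips.
Governing: min(200.3, 142.7, 93.4, 75.9) = 75.9 kips → gross-section yield.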